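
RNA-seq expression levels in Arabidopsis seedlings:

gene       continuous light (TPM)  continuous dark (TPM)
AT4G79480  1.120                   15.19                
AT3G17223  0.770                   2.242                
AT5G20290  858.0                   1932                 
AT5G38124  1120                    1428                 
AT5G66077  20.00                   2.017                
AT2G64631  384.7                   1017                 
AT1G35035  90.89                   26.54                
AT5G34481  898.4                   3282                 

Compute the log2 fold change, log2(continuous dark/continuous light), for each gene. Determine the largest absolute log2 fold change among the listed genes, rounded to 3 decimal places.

log2(15.19/1.120) = 3.762  (AT4G79480)
log2(2.242/0.770) = 1.542  (AT3G17223)
log2(1932/858.0) = 1.171  (AT5G20290)
log2(1428/1120) = 0.350  (AT5G38124)
log2(2.017/20.00) = -3.310  (AT5G66077)
log2(1017/384.7) = 1.403  (AT2G64631)
log2(26.54/90.89) = -1.776  (AT1G35035)
log2(3282/898.4) = 1.869  (AT5G34481)
The largest magnitude belongs to AT4G79480.

3.762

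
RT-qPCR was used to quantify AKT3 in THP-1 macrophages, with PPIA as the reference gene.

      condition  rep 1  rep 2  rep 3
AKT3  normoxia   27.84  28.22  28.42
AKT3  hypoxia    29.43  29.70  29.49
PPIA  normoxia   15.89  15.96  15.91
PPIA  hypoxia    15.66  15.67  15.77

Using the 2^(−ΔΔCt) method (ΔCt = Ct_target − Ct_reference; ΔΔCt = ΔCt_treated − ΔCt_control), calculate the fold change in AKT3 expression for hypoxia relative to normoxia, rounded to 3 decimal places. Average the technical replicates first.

0.330

Mean Ct: AKT3 normoxia 28.160; AKT3 hypoxia 29.540; PPIA normoxia 15.920; PPIA hypoxia 15.700
ΔCt(normoxia) = 28.160 − 15.920 = 12.240
ΔCt(hypoxia) = 29.540 − 15.700 = 13.840
ΔΔCt = 13.840 − 12.240 = 1.600
Fold change = 2^(−1.600) = 0.3299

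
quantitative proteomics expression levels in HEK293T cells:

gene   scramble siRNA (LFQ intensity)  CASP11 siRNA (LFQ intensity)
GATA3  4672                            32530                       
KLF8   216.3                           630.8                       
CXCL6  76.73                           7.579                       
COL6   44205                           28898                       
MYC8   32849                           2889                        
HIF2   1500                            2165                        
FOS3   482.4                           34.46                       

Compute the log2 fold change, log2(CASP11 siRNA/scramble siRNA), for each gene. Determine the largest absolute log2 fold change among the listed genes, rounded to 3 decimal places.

3.807

log2(32530/4672) = 2.800  (GATA3)
log2(630.8/216.3) = 1.544  (KLF8)
log2(7.579/76.73) = -3.340  (CXCL6)
log2(28898/44205) = -0.613  (COL6)
log2(2889/32849) = -3.507  (MYC8)
log2(2165/1500) = 0.529  (HIF2)
log2(34.46/482.4) = -3.807  (FOS3)
The largest magnitude belongs to FOS3.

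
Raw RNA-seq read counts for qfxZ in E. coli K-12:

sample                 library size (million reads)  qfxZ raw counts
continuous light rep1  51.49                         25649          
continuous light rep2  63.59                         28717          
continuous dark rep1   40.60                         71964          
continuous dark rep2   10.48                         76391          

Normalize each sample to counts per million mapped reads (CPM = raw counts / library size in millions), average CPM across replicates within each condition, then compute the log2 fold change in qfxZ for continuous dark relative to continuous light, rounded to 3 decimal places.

CPM(continuous light rep1) = 25649 / 51.49 = 498.1356
CPM(continuous light rep2) = 28717 / 63.59 = 451.5962
CPM(continuous dark rep1) = 71964 / 40.60 = 1772.5123
CPM(continuous dark rep2) = 76391 / 10.48 = 7289.2176
mean CPM(continuous light) = 474.8659; mean CPM(continuous dark) = 4530.8649
Fold change = 4530.8649 / 474.8659 = 9.54136
log2(9.54136) = 3.2542

3.254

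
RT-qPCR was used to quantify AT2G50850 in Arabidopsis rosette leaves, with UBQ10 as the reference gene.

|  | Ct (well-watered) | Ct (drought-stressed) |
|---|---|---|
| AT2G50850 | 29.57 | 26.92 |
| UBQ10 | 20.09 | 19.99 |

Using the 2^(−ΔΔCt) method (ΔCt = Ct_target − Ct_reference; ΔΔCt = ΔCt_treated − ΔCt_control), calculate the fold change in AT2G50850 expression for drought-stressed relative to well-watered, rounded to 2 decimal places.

5.86

ΔCt(well-watered) = 29.570 − 20.090 = 9.480
ΔCt(drought-stressed) = 26.920 − 19.990 = 6.930
ΔΔCt = 6.930 − 9.480 = -2.550
Fold change = 2^(−(-2.550)) = 2^2.550 = 5.856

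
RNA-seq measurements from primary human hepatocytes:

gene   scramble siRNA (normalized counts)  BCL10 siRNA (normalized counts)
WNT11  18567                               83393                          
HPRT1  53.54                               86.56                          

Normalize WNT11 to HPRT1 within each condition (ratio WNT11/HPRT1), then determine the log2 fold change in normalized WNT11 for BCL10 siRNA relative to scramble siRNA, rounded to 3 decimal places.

1.474

WNT11/HPRT1 (scramble siRNA) = 18567 / 53.54 = 346.79
WNT11/HPRT1 (BCL10 siRNA) = 83393 / 86.56 = 963.41
Fold change = 963.41 / 346.79 = 2.7781
log2(2.7781) = 1.4741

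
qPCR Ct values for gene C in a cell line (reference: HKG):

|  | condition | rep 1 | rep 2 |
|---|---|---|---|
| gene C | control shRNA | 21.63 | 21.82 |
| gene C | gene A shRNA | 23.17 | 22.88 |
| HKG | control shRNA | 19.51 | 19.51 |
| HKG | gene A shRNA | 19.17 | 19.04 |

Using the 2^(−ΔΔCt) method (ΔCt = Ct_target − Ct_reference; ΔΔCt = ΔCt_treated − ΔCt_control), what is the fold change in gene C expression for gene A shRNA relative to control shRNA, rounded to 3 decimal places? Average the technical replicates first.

Mean Ct: gene C control shRNA 21.725; gene C gene A shRNA 23.025; HKG control shRNA 19.510; HKG gene A shRNA 19.105
ΔCt(control shRNA) = 21.725 − 19.510 = 2.215
ΔCt(gene A shRNA) = 23.025 − 19.105 = 3.920
ΔΔCt = 3.920 − 2.215 = 1.705
Fold change = 2^(−1.705) = 0.3067

0.307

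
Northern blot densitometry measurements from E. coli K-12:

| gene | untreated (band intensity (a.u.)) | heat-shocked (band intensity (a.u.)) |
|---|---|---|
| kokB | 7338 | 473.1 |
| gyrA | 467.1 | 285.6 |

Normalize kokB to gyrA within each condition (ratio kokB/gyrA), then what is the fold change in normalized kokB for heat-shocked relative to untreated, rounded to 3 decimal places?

kokB/gyrA (untreated) = 7338 / 467.1 = 15.71
kokB/gyrA (heat-shocked) = 473.1 / 285.6 = 1.6565
Fold change = 1.6565 / 15.71 = 0.1054

0.105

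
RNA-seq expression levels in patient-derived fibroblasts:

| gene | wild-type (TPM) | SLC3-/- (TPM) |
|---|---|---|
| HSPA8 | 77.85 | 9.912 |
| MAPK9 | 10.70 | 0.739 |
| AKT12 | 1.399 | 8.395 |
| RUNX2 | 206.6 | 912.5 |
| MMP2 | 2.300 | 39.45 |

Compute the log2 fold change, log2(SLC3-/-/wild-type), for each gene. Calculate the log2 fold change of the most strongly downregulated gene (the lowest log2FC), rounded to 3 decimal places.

-3.856

log2(9.912/77.85) = -2.973  (HSPA8)
log2(0.739/10.70) = -3.856  (MAPK9)
log2(8.395/1.399) = 2.585  (AKT12)
log2(912.5/206.6) = 2.143  (RUNX2)
log2(39.45/2.300) = 4.100  (MMP2)
MAPK9 is most strongly downregulated.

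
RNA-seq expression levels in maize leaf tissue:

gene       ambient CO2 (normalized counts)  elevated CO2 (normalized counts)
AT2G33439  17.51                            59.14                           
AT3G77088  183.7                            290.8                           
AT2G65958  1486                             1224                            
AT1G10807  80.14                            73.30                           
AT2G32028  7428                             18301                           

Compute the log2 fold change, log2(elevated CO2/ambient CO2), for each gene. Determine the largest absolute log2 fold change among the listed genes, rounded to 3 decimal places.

log2(59.14/17.51) = 1.756  (AT2G33439)
log2(290.8/183.7) = 0.663  (AT3G77088)
log2(1224/1486) = -0.280  (AT2G65958)
log2(73.30/80.14) = -0.129  (AT1G10807)
log2(18301/7428) = 1.301  (AT2G32028)
The largest magnitude belongs to AT2G33439.

1.756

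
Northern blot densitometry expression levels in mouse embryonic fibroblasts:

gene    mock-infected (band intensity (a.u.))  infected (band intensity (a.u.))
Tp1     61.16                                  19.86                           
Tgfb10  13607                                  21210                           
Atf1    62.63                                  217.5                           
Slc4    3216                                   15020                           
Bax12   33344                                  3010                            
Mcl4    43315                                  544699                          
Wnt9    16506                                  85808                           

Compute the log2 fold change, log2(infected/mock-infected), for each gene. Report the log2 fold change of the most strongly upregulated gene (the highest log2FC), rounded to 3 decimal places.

3.653

log2(19.86/61.16) = -1.623  (Tp1)
log2(21210/13607) = 0.640  (Tgfb10)
log2(217.5/62.63) = 1.796  (Atf1)
log2(15020/3216) = 2.224  (Slc4)
log2(3010/33344) = -3.470  (Bax12)
log2(544699/43315) = 3.653  (Mcl4)
log2(85808/16506) = 2.378  (Wnt9)
Mcl4 is most strongly upregulated.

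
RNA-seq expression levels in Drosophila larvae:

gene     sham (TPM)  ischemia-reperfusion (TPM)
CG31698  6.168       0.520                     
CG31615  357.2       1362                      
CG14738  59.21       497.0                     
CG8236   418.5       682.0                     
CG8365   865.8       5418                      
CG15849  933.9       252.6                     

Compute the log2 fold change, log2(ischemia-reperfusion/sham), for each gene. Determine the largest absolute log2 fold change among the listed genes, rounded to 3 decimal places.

3.568

log2(0.520/6.168) = -3.568  (CG31698)
log2(1362/357.2) = 1.931  (CG31615)
log2(497.0/59.21) = 3.069  (CG14738)
log2(682.0/418.5) = 0.705  (CG8236)
log2(5418/865.8) = 2.646  (CG8365)
log2(252.6/933.9) = -1.886  (CG15849)
The largest magnitude belongs to CG31698.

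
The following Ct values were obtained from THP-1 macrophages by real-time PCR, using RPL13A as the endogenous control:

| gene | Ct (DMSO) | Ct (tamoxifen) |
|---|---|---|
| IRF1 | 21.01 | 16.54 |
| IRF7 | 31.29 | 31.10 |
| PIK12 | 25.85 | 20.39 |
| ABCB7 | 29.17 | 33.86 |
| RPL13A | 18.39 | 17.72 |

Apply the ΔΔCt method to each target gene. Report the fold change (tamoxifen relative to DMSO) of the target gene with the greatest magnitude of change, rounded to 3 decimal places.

0.024

IRF1: ΔΔCt = (16.54−17.72) − (21.01−18.39) = -1.18 − 2.62 = -3.80; fold change = 2^3.80 = 13.929
IRF7: ΔΔCt = (31.10−17.72) − (31.29−18.39) = 13.38 − 12.90 = 0.48; fold change = 2^-0.48 = 0.717
PIK12: ΔΔCt = (20.39−17.72) − (25.85−18.39) = 2.67 − 7.46 = -4.79; fold change = 2^4.79 = 27.665
ABCB7: ΔΔCt = (33.86−17.72) − (29.17−18.39) = 16.14 − 10.78 = 5.36; fold change = 2^-5.36 = 0.024
ABCB7 has the largest |ΔΔCt| = 5.36.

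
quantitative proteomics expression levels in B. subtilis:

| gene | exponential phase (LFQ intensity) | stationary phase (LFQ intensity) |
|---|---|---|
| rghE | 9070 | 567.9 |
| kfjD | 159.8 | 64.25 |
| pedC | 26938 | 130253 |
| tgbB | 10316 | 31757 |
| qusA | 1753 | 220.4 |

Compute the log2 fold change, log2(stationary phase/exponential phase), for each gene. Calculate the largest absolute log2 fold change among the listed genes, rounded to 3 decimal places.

3.997

log2(567.9/9070) = -3.997  (rghE)
log2(64.25/159.8) = -1.314  (kfjD)
log2(130253/26938) = 2.274  (pedC)
log2(31757/10316) = 1.622  (tgbB)
log2(220.4/1753) = -2.992  (qusA)
The largest magnitude belongs to rghE.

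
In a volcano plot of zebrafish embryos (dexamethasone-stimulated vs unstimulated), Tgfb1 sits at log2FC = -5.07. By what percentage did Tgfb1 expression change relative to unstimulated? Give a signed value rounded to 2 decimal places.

Fold change = 2^(-5.07) = 0.0298
Percent change = (FC − 1) × 100% = (0.0298 − 1) × 100 = -97.02%

-97.02%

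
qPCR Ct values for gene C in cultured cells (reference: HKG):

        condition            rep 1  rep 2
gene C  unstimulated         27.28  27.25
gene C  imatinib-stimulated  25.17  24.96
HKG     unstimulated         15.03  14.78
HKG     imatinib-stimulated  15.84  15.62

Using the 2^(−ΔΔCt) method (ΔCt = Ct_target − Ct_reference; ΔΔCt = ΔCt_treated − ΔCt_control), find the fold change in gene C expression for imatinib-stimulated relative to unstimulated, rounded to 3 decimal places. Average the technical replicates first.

Mean Ct: gene C unstimulated 27.265; gene C imatinib-stimulated 25.065; HKG unstimulated 14.905; HKG imatinib-stimulated 15.730
ΔCt(unstimulated) = 27.265 − 14.905 = 12.360
ΔCt(imatinib-stimulated) = 25.065 − 15.730 = 9.335
ΔΔCt = 9.335 − 12.360 = -3.025
Fold change = 2^(−(-3.025)) = 2^3.025 = 8.1398

8.140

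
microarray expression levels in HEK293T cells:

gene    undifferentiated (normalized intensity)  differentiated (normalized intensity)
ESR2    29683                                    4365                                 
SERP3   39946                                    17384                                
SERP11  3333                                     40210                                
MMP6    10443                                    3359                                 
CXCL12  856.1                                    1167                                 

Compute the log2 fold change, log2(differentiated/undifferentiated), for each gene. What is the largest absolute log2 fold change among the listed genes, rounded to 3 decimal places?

log2(4365/29683) = -2.766  (ESR2)
log2(17384/39946) = -1.200  (SERP3)
log2(40210/3333) = 3.593  (SERP11)
log2(3359/10443) = -1.636  (MMP6)
log2(1167/856.1) = 0.447  (CXCL12)
The largest magnitude belongs to SERP11.

3.593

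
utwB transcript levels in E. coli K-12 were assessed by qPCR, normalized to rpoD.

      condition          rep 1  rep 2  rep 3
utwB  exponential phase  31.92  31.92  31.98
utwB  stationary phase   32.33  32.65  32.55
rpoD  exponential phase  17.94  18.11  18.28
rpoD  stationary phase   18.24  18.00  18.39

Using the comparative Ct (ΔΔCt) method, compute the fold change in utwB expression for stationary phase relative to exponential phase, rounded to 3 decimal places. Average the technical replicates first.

0.722

Mean Ct: utwB exponential phase 31.940; utwB stationary phase 32.510; rpoD exponential phase 18.110; rpoD stationary phase 18.210
ΔCt(exponential phase) = 31.940 − 18.110 = 13.830
ΔCt(stationary phase) = 32.510 − 18.210 = 14.300
ΔΔCt = 14.300 − 13.830 = 0.470
Fold change = 2^(−0.470) = 0.7220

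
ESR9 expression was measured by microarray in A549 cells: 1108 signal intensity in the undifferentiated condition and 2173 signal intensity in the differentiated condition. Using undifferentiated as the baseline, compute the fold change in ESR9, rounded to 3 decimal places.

1.961

Fold change = 2173 / 1108 = 1.9612
ESR9 is upregulated.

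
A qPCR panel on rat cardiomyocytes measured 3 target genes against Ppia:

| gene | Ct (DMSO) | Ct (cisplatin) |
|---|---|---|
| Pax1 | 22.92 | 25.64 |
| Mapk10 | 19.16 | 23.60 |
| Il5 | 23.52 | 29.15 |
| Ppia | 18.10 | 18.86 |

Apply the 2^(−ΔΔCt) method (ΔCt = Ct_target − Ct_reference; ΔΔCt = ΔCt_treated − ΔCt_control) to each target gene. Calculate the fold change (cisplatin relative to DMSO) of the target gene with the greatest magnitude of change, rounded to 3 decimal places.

Pax1: ΔΔCt = (25.64−18.86) − (22.92−18.10) = 6.78 − 4.82 = 1.96; fold change = 2^-1.96 = 0.257
Mapk10: ΔΔCt = (23.60−18.86) − (19.16−18.10) = 4.74 − 1.06 = 3.68; fold change = 2^-3.68 = 0.078
Il5: ΔΔCt = (29.15−18.86) − (23.52−18.10) = 10.29 − 5.42 = 4.87; fold change = 2^-4.87 = 0.034
Il5 has the largest |ΔΔCt| = 4.87.

0.034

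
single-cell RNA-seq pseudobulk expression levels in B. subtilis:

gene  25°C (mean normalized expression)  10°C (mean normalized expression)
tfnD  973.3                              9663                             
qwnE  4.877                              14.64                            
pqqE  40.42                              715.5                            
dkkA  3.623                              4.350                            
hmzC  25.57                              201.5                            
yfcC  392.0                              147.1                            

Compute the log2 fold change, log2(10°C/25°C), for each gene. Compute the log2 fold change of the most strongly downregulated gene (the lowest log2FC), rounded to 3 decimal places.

-1.414

log2(9663/973.3) = 3.312  (tfnD)
log2(14.64/4.877) = 1.586  (qwnE)
log2(715.5/40.42) = 4.146  (pqqE)
log2(4.350/3.623) = 0.264  (dkkA)
log2(201.5/25.57) = 2.978  (hmzC)
log2(147.1/392.0) = -1.414  (yfcC)
yfcC is most strongly downregulated.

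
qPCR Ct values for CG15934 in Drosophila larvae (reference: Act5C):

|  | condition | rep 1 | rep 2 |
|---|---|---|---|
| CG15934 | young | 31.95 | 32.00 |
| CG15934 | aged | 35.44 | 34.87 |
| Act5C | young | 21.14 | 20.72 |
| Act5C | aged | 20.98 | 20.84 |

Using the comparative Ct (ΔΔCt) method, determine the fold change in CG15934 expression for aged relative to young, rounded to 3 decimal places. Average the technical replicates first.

Mean Ct: CG15934 young 31.975; CG15934 aged 35.155; Act5C young 20.930; Act5C aged 20.910
ΔCt(young) = 31.975 − 20.930 = 11.045
ΔCt(aged) = 35.155 − 20.910 = 14.245
ΔΔCt = 14.245 − 11.045 = 3.200
Fold change = 2^(−3.200) = 0.1088

0.109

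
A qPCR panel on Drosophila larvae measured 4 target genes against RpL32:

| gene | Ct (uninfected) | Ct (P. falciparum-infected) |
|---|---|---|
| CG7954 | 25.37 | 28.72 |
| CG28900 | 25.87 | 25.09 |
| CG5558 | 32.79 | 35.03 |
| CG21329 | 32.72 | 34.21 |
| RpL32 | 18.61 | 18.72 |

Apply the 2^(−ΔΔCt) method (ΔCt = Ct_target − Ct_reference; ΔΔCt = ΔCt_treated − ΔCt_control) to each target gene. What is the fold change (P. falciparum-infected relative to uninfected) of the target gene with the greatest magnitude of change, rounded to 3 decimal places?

CG7954: ΔΔCt = (28.72−18.72) − (25.37−18.61) = 10.00 − 6.76 = 3.24; fold change = 2^-3.24 = 0.106
CG28900: ΔΔCt = (25.09−18.72) − (25.87−18.61) = 6.37 − 7.26 = -0.89; fold change = 2^0.89 = 1.853
CG5558: ΔΔCt = (35.03−18.72) − (32.79−18.61) = 16.31 − 14.18 = 2.13; fold change = 2^-2.13 = 0.228
CG21329: ΔΔCt = (34.21−18.72) − (32.72−18.61) = 15.49 − 14.11 = 1.38; fold change = 2^-1.38 = 0.384
CG7954 has the largest |ΔΔCt| = 3.24.

0.106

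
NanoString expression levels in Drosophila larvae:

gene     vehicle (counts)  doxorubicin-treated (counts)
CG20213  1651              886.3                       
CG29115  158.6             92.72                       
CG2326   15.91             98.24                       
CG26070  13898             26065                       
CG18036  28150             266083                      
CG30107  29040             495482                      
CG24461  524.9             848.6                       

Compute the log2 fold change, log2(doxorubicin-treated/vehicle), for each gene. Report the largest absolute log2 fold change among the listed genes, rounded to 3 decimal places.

4.093

log2(886.3/1651) = -0.897  (CG20213)
log2(92.72/158.6) = -0.774  (CG29115)
log2(98.24/15.91) = 2.626  (CG2326)
log2(26065/13898) = 0.907  (CG26070)
log2(266083/28150) = 3.241  (CG18036)
log2(495482/29040) = 4.093  (CG30107)
log2(848.6/524.9) = 0.693  (CG24461)
The largest magnitude belongs to CG30107.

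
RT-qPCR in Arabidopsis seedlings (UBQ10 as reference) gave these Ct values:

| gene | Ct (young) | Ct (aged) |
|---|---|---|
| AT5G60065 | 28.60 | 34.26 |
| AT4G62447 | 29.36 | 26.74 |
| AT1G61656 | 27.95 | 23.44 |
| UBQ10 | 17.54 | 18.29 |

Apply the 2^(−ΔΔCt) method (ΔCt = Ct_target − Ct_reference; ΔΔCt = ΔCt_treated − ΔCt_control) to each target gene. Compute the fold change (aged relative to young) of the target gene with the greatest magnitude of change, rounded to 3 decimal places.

AT5G60065: ΔΔCt = (34.26−18.29) − (28.60−17.54) = 15.97 − 11.06 = 4.91; fold change = 2^-4.91 = 0.033
AT4G62447: ΔΔCt = (26.74−18.29) − (29.36−17.54) = 8.45 − 11.82 = -3.37; fold change = 2^3.37 = 10.339
AT1G61656: ΔΔCt = (23.44−18.29) − (27.95−17.54) = 5.15 − 10.41 = -5.26; fold change = 2^5.26 = 38.319
AT1G61656 has the largest |ΔΔCt| = 5.26.

38.319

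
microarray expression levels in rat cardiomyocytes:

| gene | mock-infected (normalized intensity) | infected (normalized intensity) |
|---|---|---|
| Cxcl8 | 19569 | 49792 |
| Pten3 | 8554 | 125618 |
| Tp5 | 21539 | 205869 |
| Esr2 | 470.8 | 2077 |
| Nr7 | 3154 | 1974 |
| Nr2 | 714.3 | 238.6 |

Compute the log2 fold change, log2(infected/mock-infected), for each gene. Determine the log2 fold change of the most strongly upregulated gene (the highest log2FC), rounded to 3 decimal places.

3.876

log2(49792/19569) = 1.347  (Cxcl8)
log2(125618/8554) = 3.876  (Pten3)
log2(205869/21539) = 3.257  (Tp5)
log2(2077/470.8) = 2.141  (Esr2)
log2(1974/3154) = -0.676  (Nr7)
log2(238.6/714.3) = -1.582  (Nr2)
Pten3 is most strongly upregulated.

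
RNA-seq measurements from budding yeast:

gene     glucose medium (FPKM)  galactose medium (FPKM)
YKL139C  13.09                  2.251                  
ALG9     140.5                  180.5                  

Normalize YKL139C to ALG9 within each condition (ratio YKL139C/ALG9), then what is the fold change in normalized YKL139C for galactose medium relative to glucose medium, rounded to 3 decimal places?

0.134

YKL139C/ALG9 (glucose medium) = 13.09 / 140.5 = 0.093167
YKL139C/ALG9 (galactose medium) = 2.251 / 180.5 = 0.012471
Fold change = 0.012471 / 0.093167 = 0.1339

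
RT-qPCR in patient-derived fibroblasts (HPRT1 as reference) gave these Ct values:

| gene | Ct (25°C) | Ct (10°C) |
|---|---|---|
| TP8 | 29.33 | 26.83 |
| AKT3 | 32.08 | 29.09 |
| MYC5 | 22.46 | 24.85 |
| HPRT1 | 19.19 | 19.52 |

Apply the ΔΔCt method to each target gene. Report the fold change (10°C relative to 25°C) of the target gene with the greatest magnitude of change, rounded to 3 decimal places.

9.987

TP8: ΔΔCt = (26.83−19.52) − (29.33−19.19) = 7.31 − 10.14 = -2.83; fold change = 2^2.83 = 7.111
AKT3: ΔΔCt = (29.09−19.52) − (32.08−19.19) = 9.57 − 12.89 = -3.32; fold change = 2^3.32 = 9.987
MYC5: ΔΔCt = (24.85−19.52) − (22.46−19.19) = 5.33 − 3.27 = 2.06; fold change = 2^-2.06 = 0.240
AKT3 has the largest |ΔΔCt| = 3.32.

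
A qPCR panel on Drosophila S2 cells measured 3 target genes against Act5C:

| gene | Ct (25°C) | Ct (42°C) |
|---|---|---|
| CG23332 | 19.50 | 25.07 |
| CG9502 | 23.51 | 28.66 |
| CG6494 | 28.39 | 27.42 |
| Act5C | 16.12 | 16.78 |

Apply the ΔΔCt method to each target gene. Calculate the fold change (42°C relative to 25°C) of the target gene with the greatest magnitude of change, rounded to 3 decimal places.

0.033

CG23332: ΔΔCt = (25.07−16.78) − (19.50−16.12) = 8.29 − 3.38 = 4.91; fold change = 2^-4.91 = 0.033
CG9502: ΔΔCt = (28.66−16.78) − (23.51−16.12) = 11.88 − 7.39 = 4.49; fold change = 2^-4.49 = 0.045
CG6494: ΔΔCt = (27.42−16.78) − (28.39−16.12) = 10.64 − 12.27 = -1.63; fold change = 2^1.63 = 3.095
CG23332 has the largest |ΔΔCt| = 4.91.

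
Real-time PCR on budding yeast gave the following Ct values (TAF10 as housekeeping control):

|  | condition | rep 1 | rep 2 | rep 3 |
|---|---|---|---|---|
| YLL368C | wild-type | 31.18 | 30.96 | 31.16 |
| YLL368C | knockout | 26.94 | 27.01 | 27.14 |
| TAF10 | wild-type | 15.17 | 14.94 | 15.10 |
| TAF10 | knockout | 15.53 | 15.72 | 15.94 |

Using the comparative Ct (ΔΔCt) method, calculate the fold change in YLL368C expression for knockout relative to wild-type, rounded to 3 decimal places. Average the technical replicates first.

Mean Ct: YLL368C wild-type 31.100; YLL368C knockout 27.030; TAF10 wild-type 15.070; TAF10 knockout 15.730
ΔCt(wild-type) = 31.100 − 15.070 = 16.030
ΔCt(knockout) = 27.030 − 15.730 = 11.300
ΔΔCt = 11.300 − 16.030 = -4.730
Fold change = 2^(−(-4.730)) = 2^4.730 = 26.5382

26.538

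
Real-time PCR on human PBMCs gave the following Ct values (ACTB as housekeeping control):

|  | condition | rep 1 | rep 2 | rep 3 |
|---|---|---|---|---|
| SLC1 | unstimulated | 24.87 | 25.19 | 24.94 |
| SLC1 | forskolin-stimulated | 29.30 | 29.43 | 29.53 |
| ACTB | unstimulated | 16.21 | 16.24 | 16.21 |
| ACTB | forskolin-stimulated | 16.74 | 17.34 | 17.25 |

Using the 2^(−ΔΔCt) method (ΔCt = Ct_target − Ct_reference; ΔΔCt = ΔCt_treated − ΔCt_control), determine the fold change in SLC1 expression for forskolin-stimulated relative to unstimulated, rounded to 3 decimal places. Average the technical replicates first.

0.087

Mean Ct: SLC1 unstimulated 25.000; SLC1 forskolin-stimulated 29.420; ACTB unstimulated 16.220; ACTB forskolin-stimulated 17.110
ΔCt(unstimulated) = 25.000 − 16.220 = 8.780
ΔCt(forskolin-stimulated) = 29.420 − 17.110 = 12.310
ΔΔCt = 12.310 − 8.780 = 3.530
Fold change = 2^(−3.530) = 0.0866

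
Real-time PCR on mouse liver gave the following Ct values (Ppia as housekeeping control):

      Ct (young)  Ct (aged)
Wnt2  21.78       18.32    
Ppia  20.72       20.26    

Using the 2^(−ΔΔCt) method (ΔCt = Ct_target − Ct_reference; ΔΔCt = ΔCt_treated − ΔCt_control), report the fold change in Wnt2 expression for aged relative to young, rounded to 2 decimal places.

ΔCt(young) = 21.780 − 20.720 = 1.060
ΔCt(aged) = 18.320 − 20.260 = -1.940
ΔΔCt = -1.940 − 1.060 = -3.000
Fold change = 2^(−(-3.000)) = 2^3.000 = 8.000

8.00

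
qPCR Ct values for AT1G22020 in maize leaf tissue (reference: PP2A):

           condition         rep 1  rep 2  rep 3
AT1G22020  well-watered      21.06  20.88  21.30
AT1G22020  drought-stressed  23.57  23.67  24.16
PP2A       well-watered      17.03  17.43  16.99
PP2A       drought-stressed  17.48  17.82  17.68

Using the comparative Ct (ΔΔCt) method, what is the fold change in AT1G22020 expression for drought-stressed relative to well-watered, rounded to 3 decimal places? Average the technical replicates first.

Mean Ct: AT1G22020 well-watered 21.080; AT1G22020 drought-stressed 23.800; PP2A well-watered 17.150; PP2A drought-stressed 17.660
ΔCt(well-watered) = 21.080 − 17.150 = 3.930
ΔCt(drought-stressed) = 23.800 − 17.660 = 6.140
ΔΔCt = 6.140 − 3.930 = 2.210
Fold change = 2^(−2.210) = 0.2161

0.216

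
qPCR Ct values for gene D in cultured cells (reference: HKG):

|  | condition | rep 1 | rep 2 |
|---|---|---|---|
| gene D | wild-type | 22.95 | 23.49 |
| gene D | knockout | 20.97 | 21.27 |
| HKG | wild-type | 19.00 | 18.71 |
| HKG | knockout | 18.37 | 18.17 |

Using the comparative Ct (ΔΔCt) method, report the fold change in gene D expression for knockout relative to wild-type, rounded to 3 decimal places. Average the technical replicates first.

2.858

Mean Ct: gene D wild-type 23.220; gene D knockout 21.120; HKG wild-type 18.855; HKG knockout 18.270
ΔCt(wild-type) = 23.220 − 18.855 = 4.365
ΔCt(knockout) = 21.120 − 18.270 = 2.850
ΔΔCt = 2.850 − 4.365 = -1.515
Fold change = 2^(−(-1.515)) = 2^1.515 = 2.8580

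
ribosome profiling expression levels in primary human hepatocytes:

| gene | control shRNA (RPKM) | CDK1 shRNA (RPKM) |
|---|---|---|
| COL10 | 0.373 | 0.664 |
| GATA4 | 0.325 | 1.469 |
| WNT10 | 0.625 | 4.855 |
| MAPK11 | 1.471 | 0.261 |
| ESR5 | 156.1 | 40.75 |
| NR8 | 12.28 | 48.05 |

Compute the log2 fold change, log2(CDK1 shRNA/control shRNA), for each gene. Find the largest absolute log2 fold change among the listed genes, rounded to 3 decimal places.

2.958

log2(0.664/0.373) = 0.832  (COL10)
log2(1.469/0.325) = 2.176  (GATA4)
log2(4.855/0.625) = 2.958  (WNT10)
log2(0.261/1.471) = -2.495  (MAPK11)
log2(40.75/156.1) = -1.938  (ESR5)
log2(48.05/12.28) = 1.968  (NR8)
The largest magnitude belongs to WNT10.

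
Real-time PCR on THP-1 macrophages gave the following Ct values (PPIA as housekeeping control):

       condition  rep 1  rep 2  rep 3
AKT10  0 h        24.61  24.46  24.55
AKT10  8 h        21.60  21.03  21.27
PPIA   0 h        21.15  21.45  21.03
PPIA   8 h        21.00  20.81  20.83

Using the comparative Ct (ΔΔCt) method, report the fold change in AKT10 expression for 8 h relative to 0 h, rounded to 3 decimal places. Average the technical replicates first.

Mean Ct: AKT10 0 h 24.540; AKT10 8 h 21.300; PPIA 0 h 21.210; PPIA 8 h 20.880
ΔCt(0 h) = 24.540 − 21.210 = 3.330
ΔCt(8 h) = 21.300 − 20.880 = 0.420
ΔΔCt = 0.420 − 3.330 = -2.910
Fold change = 2^(−(-2.910)) = 2^2.910 = 7.5162

7.516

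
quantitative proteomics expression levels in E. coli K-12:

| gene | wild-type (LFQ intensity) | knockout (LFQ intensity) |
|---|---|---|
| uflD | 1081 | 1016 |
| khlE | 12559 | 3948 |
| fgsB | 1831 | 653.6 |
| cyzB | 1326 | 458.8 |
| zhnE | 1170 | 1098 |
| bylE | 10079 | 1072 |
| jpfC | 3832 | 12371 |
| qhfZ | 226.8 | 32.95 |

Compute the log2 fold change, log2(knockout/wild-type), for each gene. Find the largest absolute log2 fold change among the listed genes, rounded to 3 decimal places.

log2(1016/1081) = -0.089  (uflD)
log2(3948/12559) = -1.670  (khlE)
log2(653.6/1831) = -1.486  (fgsB)
log2(458.8/1326) = -1.531  (cyzB)
log2(1098/1170) = -0.092  (zhnE)
log2(1072/10079) = -3.233  (bylE)
log2(12371/3832) = 1.691  (jpfC)
log2(32.95/226.8) = -2.783  (qhfZ)
The largest magnitude belongs to bylE.

3.233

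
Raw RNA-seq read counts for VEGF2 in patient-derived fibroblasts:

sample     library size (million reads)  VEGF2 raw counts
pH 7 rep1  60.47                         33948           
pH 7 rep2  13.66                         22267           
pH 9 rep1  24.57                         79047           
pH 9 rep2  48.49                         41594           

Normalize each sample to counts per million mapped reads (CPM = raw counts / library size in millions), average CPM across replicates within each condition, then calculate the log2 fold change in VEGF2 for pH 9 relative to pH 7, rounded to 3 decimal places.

0.895

CPM(pH 7 rep1) = 33948 / 60.47 = 561.4023
CPM(pH 7 rep2) = 22267 / 13.66 = 1630.0878
CPM(pH 9 rep1) = 79047 / 24.57 = 3217.2161
CPM(pH 9 rep2) = 41594 / 48.49 = 857.7851
mean CPM(pH 7) = 1095.7451; mean CPM(pH 9) = 2037.5006
Fold change = 2037.5006 / 1095.7451 = 1.85947
log2(1.85947) = 0.8949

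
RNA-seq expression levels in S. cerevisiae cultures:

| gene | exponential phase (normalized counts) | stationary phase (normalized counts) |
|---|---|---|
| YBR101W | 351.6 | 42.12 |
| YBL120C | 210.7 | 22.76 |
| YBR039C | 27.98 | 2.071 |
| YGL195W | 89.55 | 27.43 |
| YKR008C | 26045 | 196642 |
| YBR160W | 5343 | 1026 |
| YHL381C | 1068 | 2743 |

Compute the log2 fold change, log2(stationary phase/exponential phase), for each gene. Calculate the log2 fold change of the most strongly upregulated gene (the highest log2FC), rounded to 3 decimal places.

log2(42.12/351.6) = -3.061  (YBR101W)
log2(22.76/210.7) = -3.211  (YBL120C)
log2(2.071/27.98) = -3.756  (YBR039C)
log2(27.43/89.55) = -1.707  (YGL195W)
log2(196642/26045) = 2.916  (YKR008C)
log2(1026/5343) = -2.381  (YBR160W)
log2(2743/1068) = 1.361  (YHL381C)
YKR008C is most strongly upregulated.

2.916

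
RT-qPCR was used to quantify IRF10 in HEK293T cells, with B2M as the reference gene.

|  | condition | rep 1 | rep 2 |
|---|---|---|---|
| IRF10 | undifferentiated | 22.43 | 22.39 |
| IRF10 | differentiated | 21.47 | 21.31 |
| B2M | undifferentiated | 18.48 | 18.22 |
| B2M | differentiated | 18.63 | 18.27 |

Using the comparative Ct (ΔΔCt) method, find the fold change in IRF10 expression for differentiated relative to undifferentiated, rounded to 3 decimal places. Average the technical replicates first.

2.173

Mean Ct: IRF10 undifferentiated 22.410; IRF10 differentiated 21.390; B2M undifferentiated 18.350; B2M differentiated 18.450
ΔCt(undifferentiated) = 22.410 − 18.350 = 4.060
ΔCt(differentiated) = 21.390 − 18.450 = 2.940
ΔΔCt = 2.940 − 4.060 = -1.120
Fold change = 2^(−(-1.120)) = 2^1.120 = 2.1735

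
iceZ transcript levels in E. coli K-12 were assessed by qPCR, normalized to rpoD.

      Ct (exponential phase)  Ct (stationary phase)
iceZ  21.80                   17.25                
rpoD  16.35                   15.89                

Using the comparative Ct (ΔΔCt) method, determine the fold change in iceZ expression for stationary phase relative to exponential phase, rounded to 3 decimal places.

ΔCt(exponential phase) = 21.800 − 16.350 = 5.450
ΔCt(stationary phase) = 17.250 − 15.890 = 1.360
ΔΔCt = 1.360 − 5.450 = -4.090
Fold change = 2^(−(-4.090)) = 2^4.090 = 17.0299

17.030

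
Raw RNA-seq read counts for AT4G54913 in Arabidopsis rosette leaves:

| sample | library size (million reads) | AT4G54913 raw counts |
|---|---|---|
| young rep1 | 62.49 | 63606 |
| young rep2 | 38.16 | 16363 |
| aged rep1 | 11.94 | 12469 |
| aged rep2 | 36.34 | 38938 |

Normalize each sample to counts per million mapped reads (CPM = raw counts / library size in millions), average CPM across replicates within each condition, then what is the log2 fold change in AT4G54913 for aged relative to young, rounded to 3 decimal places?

0.548

CPM(young rep1) = 63606 / 62.49 = 1017.8589
CPM(young rep2) = 16363 / 38.16 = 428.7998
CPM(aged rep1) = 12469 / 11.94 = 1044.3049
CPM(aged rep2) = 38938 / 36.34 = 1071.4915
mean CPM(young) = 723.3293; mean CPM(aged) = 1057.8982
Fold change = 1057.8982 / 723.3293 = 1.46254
log2(1.46254) = 0.5485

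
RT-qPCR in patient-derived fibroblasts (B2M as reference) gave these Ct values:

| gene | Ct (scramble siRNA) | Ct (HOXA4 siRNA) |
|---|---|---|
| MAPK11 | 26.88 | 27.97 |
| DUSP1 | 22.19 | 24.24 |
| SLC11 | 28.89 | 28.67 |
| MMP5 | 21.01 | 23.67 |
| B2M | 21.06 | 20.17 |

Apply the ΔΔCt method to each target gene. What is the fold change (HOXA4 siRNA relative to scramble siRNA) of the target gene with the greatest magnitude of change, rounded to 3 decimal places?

0.085

MAPK11: ΔΔCt = (27.97−20.17) − (26.88−21.06) = 7.80 − 5.82 = 1.98; fold change = 2^-1.98 = 0.253
DUSP1: ΔΔCt = (24.24−20.17) − (22.19−21.06) = 4.07 − 1.13 = 2.94; fold change = 2^-2.94 = 0.130
SLC11: ΔΔCt = (28.67−20.17) − (28.89−21.06) = 8.50 − 7.83 = 0.67; fold change = 2^-0.67 = 0.629
MMP5: ΔΔCt = (23.67−20.17) − (21.01−21.06) = 3.50 − (-0.05) = 3.55; fold change = 2^-3.55 = 0.085
MMP5 has the largest |ΔΔCt| = 3.55.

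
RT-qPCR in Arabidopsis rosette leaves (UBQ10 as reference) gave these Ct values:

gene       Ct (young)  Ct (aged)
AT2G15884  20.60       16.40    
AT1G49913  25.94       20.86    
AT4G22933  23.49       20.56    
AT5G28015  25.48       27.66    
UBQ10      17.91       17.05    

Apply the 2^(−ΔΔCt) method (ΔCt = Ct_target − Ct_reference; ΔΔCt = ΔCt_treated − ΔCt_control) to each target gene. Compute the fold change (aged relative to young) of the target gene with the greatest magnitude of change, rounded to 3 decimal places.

18.636

AT2G15884: ΔΔCt = (16.40−17.05) − (20.60−17.91) = -0.65 − 2.69 = -3.34; fold change = 2^3.34 = 10.126
AT1G49913: ΔΔCt = (20.86−17.05) − (25.94−17.91) = 3.81 − 8.03 = -4.22; fold change = 2^4.22 = 18.636
AT4G22933: ΔΔCt = (20.56−17.05) − (23.49−17.91) = 3.51 − 5.58 = -2.07; fold change = 2^2.07 = 4.199
AT5G28015: ΔΔCt = (27.66−17.05) − (25.48−17.91) = 10.61 − 7.57 = 3.04; fold change = 2^-3.04 = 0.122
AT1G49913 has the largest |ΔΔCt| = 4.22.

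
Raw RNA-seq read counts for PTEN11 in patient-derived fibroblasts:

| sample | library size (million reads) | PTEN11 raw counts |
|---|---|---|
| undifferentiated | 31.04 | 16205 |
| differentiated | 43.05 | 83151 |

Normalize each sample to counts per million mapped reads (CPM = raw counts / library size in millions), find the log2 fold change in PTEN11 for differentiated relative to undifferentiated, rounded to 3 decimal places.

CPM(undifferentiated) = 16205 / 31.04 = 522.0683
CPM(differentiated) = 83151 / 43.05 = 1931.4983
Fold change = 1931.4983 / 522.0683 = 3.69970
log2(3.69970) = 1.8874

1.887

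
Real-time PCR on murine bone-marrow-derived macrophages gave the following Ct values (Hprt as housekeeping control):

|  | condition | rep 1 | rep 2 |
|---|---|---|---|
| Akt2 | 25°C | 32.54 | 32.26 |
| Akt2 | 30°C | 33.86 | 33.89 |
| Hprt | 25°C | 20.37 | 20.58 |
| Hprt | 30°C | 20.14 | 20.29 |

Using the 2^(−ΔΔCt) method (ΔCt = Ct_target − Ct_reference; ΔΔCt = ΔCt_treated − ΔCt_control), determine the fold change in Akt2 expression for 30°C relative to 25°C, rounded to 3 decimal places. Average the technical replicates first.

0.300

Mean Ct: Akt2 25°C 32.400; Akt2 30°C 33.875; Hprt 25°C 20.475; Hprt 30°C 20.215
ΔCt(25°C) = 32.400 − 20.475 = 11.925
ΔCt(30°C) = 33.875 − 20.215 = 13.660
ΔΔCt = 13.660 − 11.925 = 1.735
Fold change = 2^(−1.735) = 0.3004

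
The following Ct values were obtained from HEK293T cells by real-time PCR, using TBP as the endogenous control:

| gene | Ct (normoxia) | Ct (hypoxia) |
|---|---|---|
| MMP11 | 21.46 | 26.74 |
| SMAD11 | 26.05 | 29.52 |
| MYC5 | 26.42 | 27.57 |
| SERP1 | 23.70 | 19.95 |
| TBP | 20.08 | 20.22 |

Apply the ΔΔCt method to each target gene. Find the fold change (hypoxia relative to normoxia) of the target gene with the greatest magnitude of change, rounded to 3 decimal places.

0.028

MMP11: ΔΔCt = (26.74−20.22) − (21.46−20.08) = 6.52 − 1.38 = 5.14; fold change = 2^-5.14 = 0.028
SMAD11: ΔΔCt = (29.52−20.22) − (26.05−20.08) = 9.30 − 5.97 = 3.33; fold change = 2^-3.33 = 0.099
MYC5: ΔΔCt = (27.57−20.22) − (26.42−20.08) = 7.35 − 6.34 = 1.01; fold change = 2^-1.01 = 0.497
SERP1: ΔΔCt = (19.95−20.22) − (23.70−20.08) = -0.27 − 3.62 = -3.89; fold change = 2^3.89 = 14.825
MMP11 has the largest |ΔΔCt| = 5.14.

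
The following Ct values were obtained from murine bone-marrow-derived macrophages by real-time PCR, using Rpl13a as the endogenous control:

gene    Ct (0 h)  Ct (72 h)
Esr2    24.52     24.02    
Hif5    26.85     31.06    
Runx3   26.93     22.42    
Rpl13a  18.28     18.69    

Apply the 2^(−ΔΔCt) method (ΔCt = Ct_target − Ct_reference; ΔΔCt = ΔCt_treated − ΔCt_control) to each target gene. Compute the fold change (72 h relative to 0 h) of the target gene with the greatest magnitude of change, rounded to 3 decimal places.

30.274

Esr2: ΔΔCt = (24.02−18.69) − (24.52−18.28) = 5.33 − 6.24 = -0.91; fold change = 2^0.91 = 1.879
Hif5: ΔΔCt = (31.06−18.69) − (26.85−18.28) = 12.37 − 8.57 = 3.80; fold change = 2^-3.80 = 0.072
Runx3: ΔΔCt = (22.42−18.69) − (26.93−18.28) = 3.73 − 8.65 = -4.92; fold change = 2^4.92 = 30.274
Runx3 has the largest |ΔΔCt| = 4.92.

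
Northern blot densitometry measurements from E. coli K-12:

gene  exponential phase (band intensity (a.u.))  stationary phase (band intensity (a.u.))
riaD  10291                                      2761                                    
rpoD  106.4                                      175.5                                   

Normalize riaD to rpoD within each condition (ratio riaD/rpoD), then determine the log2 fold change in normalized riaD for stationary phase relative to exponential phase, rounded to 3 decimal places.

-2.620

riaD/rpoD (exponential phase) = 10291 / 106.4 = 96.72
riaD/rpoD (stationary phase) = 2761 / 175.5 = 15.732
Fold change = 15.732 / 96.72 = 0.1627
log2(0.1627) = -2.6201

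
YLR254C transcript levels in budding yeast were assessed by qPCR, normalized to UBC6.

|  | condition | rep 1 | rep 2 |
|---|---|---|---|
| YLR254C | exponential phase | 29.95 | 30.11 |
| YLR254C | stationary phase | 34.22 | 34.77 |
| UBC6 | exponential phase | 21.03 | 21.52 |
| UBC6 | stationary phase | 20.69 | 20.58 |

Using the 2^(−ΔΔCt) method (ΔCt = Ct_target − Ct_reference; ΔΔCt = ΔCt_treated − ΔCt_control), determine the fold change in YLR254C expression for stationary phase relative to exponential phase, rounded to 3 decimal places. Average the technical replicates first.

Mean Ct: YLR254C exponential phase 30.030; YLR254C stationary phase 34.495; UBC6 exponential phase 21.275; UBC6 stationary phase 20.635
ΔCt(exponential phase) = 30.030 − 21.275 = 8.755
ΔCt(stationary phase) = 34.495 − 20.635 = 13.860
ΔΔCt = 13.860 − 8.755 = 5.105
Fold change = 2^(−5.105) = 0.0291

0.029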